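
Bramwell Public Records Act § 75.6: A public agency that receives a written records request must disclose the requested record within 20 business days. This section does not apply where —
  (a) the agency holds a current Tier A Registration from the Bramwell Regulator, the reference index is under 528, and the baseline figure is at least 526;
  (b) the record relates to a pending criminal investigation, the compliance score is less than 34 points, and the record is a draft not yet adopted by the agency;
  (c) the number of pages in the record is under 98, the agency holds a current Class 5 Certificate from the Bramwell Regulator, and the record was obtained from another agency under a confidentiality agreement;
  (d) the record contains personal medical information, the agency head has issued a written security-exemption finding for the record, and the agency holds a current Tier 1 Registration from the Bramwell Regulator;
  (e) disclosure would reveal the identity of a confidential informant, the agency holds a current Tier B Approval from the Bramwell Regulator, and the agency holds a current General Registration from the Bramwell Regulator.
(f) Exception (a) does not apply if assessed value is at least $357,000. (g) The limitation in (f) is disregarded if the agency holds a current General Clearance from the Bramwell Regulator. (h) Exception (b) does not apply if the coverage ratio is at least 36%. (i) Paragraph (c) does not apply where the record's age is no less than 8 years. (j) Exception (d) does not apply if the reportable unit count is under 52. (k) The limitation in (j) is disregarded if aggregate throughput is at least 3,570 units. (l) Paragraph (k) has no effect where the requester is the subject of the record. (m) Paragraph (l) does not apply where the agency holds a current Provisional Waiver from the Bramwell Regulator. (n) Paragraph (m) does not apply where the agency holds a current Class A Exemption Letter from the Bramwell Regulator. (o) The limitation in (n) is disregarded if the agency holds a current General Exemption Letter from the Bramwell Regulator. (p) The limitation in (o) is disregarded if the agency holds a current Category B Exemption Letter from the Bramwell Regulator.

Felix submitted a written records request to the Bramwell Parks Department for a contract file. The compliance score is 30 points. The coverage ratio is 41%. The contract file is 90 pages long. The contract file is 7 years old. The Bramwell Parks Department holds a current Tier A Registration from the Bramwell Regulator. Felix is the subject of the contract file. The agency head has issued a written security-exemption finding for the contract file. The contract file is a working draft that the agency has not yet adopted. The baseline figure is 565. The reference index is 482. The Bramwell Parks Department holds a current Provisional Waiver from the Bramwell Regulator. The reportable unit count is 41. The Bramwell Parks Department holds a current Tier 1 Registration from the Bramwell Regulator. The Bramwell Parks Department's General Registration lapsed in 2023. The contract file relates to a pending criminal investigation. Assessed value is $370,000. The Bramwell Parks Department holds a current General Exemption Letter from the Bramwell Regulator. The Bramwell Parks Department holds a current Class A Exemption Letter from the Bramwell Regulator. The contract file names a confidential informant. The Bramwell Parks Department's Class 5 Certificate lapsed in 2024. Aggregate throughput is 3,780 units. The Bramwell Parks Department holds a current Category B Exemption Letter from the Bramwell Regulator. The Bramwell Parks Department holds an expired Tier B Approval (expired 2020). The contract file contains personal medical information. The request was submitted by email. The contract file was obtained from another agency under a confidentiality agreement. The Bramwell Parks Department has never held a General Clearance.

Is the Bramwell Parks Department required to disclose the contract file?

All of (a)'s requirements are met (a current Tier A Registration is held; the reference index is 482, under the 528 limit; the baseline figure is 565, meeting the 526 threshold). But applying paragraphs (f)–(g): (f) operates — assessed value is $370,000, meeting the $357,000 threshold. (g), which would lift (f), does not operate here — no current General Clearance is held. Exception (a) does not apply.
Exception (b)'s conditions are all satisfied: the contract file relates to a pending investigation; the compliance score is 30 points, less than the 34 points limit; the contract file is an unadopted draft. However, paragraph (h) must be considered: (h) operates against (b): the coverage ratio is 41%, meeting the 36% threshold. Exception (b) does not apply.
Exception (c) requires that the agency holds a current Class 5 Certificate from the Bramwell Regulator; but the Class 5 Certificate is not current, so (c) is unavailable.
Exception (d) is satisfied on its face — the contract file contains personal medical information; a written security-exemption finding has been issued; a current Tier 1 Registration is held. But: (j) operates — the reportable unit count is 41, under the 52 limit. (k) would limit (j) — aggregate throughput is 3,780 units, meeting the 3,570 units threshold — but (l) sets (k) aside: (l) applies — Felix is the subject of the contract file. (m) is engaged (a current Provisional Waiver is held), but is set aside by (n): (n) operates against (m): a current Class A Exemption Letter is held. (o) would limit (n) — a current General Exemption Letter is held — but (p) sets (o) aside: (p) operates against (o): a current Category B Exemption Letter is held. (d) is therefore removed.
Exception (e) does not apply: no current Tier B Approval is held.
No exception displaces § 75.6.

Yes — the Bramwell Parks Department must disclose the contract file.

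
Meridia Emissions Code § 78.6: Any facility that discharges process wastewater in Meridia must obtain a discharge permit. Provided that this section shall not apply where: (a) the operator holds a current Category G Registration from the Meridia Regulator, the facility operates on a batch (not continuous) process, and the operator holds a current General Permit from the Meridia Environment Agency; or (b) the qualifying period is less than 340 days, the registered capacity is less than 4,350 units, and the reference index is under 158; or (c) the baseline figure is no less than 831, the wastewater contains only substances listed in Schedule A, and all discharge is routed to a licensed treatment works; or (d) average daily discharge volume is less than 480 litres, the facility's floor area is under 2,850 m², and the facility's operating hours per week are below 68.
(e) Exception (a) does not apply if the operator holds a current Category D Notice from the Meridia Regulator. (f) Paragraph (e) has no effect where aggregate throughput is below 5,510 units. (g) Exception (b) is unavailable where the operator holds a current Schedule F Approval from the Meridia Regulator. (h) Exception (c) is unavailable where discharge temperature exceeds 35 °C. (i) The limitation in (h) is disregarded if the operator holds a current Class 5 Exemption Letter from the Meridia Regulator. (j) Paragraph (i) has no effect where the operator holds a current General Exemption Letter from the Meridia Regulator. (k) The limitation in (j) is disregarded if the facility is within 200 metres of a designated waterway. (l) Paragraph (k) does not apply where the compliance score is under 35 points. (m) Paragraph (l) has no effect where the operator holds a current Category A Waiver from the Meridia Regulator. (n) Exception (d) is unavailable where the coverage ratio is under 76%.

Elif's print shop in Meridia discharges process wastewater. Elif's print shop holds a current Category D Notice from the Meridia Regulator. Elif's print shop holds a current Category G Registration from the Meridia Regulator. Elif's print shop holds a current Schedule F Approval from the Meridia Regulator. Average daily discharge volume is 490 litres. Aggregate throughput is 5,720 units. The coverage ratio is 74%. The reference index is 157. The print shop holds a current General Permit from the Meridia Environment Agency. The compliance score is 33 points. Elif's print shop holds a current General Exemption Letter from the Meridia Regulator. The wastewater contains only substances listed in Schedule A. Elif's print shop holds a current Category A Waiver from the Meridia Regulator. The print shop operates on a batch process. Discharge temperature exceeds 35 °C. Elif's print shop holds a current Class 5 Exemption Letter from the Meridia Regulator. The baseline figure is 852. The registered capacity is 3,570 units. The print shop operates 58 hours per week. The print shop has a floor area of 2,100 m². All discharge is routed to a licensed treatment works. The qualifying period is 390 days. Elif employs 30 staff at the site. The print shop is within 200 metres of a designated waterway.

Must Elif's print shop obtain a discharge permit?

Exception (a)'s conditions are all satisfied: a current Category G Registration is held; the facility operates on a batch process; a current General Permit is held. Turning to paragraphs (e)–(f): (e) operates against (a): a current Category D Notice is held. (f) does not operate here (aggregate throughput is 5,720 units, not below 5,510 units), so (e) stands. So (a) is unavailable.
Exception (b) does not apply: the qualifying period is 390 days, not less than 340 days.
Exception (c): the baseline figure is 852, meeting the 831 threshold; the wastewater is Schedule-A-only; discharge is routed to a licensed treatment works — every condition holds. Under paragraphs (h)–(m): (h) applies (discharge temperature exceeds 35 °C), but is displaced by (i): (i) operates against (h): a current Class 5 Exemption Letter is held. (j) would limit (i) — a current General Exemption Letter is held — but (k) sets (j) aside: (k) operates against (j): the print shop is within 200 m of a designated waterway. (l) operates (the compliance score is 33 points, under the 35 points limit), but is itself disapplied by (m): (m) operates — a current Category A Waiver is held. Exception (c) stands.
Exception (d) fails — average daily discharge volume is 490 litres, not less than 480 litres.

No — exception (c) applies; Elif's print shop is not required to obtain a discharge permit.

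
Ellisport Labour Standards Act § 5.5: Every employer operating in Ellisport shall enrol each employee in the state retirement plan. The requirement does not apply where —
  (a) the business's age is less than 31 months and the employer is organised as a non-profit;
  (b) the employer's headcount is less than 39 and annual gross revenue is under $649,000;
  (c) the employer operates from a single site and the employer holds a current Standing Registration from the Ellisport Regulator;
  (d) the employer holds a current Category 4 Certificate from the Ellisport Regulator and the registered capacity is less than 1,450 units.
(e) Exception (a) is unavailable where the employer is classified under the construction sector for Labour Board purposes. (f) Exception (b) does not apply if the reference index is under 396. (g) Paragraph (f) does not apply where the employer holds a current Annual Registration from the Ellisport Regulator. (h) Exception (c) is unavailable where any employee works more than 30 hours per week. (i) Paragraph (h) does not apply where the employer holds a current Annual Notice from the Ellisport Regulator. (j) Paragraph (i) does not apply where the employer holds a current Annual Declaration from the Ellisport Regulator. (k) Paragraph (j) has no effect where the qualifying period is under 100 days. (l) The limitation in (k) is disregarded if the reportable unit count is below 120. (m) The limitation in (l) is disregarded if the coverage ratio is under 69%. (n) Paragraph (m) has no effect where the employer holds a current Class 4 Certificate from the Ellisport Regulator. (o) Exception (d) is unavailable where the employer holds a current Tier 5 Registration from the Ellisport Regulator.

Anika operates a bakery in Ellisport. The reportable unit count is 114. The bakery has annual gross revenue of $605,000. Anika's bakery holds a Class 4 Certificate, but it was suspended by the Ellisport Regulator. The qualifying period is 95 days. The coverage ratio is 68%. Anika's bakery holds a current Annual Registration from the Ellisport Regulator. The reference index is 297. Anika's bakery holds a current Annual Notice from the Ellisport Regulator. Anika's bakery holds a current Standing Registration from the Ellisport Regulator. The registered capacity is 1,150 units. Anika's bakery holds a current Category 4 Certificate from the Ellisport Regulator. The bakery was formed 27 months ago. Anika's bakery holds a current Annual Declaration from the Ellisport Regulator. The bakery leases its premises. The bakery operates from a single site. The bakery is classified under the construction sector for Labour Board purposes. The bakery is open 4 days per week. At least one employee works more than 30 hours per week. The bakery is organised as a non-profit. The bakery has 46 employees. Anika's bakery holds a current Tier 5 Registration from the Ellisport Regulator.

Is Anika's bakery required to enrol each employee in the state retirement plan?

Exception (a)'s conditions are all satisfied: the business's age is 27 months, less than the 31 months limit; the employer is a non-profit. However, paragraph (e) must be considered: (e) is triggered — the bakery is classified under the construction sector. So (a) is unavailable.
Exception (b) does not apply: the employer's headcount is 46, not less than 39.
All of (c)'s requirements are met (the employer operates from a single site; a current Standing Registration is held). As to paragraphs (h)–(n): (h) is engaged (at least one employee exceeds 30 hours/week), but is overridden by (i): (i) operates against (h): a current Annual Notice is held. (j) operates (a current Annual Declaration is held), but yields to (k): (k) is triggered — the qualifying period is 95 days, under the 100 days limit. (l) would limit (k) — the reportable unit count is 114, below the 120 limit — but (m) sets (l) aside: (m) operates against (l): the coverage ratio is 68%, under the 69% limit. (n) is not engaged (the Class 4 Certificate is not current), so (m) stands. Exception (c) stands.
Exception (d) is satisfied on its face — a current Category 4 Certificate is held; the registered capacity is 1,150 units, less than the 1,450 units limit. But applying paragraph (o): (o) operates against (d): a current Tier 5 Registration is held. So (d) is unavailable.

No — exception (c) applies; Anika's bakery is not required to enrol each employee in the state retirement plan.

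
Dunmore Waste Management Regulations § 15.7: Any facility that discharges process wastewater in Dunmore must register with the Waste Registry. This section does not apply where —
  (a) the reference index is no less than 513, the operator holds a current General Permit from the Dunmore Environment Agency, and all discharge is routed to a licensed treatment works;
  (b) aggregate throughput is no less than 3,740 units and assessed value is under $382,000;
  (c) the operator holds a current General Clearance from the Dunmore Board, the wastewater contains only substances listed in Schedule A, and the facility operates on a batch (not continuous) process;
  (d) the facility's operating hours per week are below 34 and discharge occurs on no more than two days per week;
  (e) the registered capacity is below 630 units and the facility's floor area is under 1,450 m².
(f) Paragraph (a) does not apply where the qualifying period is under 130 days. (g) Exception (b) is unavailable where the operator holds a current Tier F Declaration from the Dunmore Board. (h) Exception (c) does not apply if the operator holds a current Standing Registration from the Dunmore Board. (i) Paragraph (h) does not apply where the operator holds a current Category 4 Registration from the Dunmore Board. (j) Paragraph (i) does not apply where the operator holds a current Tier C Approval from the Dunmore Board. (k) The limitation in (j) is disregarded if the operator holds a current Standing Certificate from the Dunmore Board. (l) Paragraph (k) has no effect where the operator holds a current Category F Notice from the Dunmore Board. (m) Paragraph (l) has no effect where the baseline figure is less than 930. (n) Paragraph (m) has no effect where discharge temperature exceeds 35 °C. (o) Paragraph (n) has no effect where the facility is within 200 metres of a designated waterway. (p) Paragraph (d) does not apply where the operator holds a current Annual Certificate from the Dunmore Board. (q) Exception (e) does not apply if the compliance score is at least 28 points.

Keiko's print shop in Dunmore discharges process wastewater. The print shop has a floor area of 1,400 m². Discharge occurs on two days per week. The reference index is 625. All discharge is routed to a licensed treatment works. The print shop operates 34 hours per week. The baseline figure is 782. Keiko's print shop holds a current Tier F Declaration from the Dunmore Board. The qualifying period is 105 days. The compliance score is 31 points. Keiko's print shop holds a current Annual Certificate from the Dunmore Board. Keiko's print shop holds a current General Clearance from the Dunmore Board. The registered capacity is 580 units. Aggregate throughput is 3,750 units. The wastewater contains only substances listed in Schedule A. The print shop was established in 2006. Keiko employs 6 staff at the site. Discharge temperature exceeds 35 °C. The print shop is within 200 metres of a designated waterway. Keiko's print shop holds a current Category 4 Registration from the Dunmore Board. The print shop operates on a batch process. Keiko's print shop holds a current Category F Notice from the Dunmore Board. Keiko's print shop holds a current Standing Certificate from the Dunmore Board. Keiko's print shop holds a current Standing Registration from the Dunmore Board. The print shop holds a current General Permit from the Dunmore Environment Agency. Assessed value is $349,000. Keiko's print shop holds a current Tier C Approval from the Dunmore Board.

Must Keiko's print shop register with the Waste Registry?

No — exception (c) applies; Keiko's print shop is not required to register with the Waste Registry.

Exception (a): the reference index is 625, meeting the 513 threshold; a current General Permit is held; discharge is routed to a licensed treatment works — every condition holds. However, paragraph (f) must be considered: (f) applies — the qualifying period is 105 days, under the 130 days limit. So (a) is unavailable.
Exception (b): aggregate throughput is 3,750 units, meeting the 3,740 units threshold; assessed value is $349,000, under the $382,000 limit — every condition holds. But applying paragraph (g): (g) is engaged — a current Tier F Declaration is held. (b) is therefore removed.
All of (c)'s requirements are met (a current General Clearance is held; the wastewater is Schedule-A-only; the facility operates on a batch process). Considering the limiting provisions: (h) would limit (c) — a current Standing Registration is held — but (i) sets (h) aside: (i) operates against (h): a current Category 4 Registration is held. (j) would limit (i) — a current Tier C Approval is held — but (k) sets (j) aside: (k) operates against (j): a current Standing Certificate is held. (l) would limit (k) — a current Category F Notice is held — but (m) sets (l) aside: (m) operates against (l): the baseline figure is 782, less than the 930 limit. (n) would limit (m) — discharge temperature exceeds 35 °C — but (o) sets (n) aside: (o) operates against (n): the print shop is within 200 m of a designated waterway. So (c) applies.
Exception (d) fails — the facility's operating hours per week are 34, not below 34.
Exception (e): the registered capacity is 580 units, below the 630 units limit; the facility's floor area is 1,400 m², under the 1,450 m² limit — every condition holds. But: (q) operates against (e): the compliance score is 31 points, meeting the 28 points threshold. Exception (e) does not apply.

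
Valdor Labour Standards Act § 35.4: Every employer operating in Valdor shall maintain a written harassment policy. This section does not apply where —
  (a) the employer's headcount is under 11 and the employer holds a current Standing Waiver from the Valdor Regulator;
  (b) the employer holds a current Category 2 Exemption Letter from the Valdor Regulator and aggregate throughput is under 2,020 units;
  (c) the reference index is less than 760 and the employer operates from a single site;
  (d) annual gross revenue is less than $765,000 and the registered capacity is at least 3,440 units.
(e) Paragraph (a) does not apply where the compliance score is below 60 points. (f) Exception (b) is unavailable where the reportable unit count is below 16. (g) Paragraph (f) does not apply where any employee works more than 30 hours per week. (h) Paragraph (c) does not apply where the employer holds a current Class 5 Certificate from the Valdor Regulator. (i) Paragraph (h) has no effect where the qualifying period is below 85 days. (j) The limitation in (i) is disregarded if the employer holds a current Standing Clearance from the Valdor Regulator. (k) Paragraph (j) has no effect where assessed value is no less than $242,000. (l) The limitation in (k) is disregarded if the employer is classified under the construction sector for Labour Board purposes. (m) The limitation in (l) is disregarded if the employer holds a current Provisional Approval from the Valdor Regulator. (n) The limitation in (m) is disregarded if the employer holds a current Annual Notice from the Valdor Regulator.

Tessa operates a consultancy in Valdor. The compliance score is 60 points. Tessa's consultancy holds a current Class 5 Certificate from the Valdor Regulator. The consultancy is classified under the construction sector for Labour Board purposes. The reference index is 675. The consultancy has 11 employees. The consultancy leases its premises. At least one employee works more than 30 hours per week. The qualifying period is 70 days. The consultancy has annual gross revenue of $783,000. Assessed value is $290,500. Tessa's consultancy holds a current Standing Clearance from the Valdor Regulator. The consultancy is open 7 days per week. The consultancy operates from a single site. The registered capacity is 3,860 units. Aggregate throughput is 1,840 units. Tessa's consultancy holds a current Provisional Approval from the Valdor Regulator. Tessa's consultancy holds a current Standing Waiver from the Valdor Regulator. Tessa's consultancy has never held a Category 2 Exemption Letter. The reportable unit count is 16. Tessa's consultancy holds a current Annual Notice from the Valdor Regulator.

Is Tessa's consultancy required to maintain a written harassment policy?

Yes — Tessa's consultancy must maintain a written harassment policy.

Exception (a) does not apply: the employer's headcount is 11, not under 11.
Exception (b) fails — there is no Category 2 Exemption Letter in force.
Exception (c): the reference index is 675, less than the 760 limit; the employer operates from a single site — every condition holds. But applying paragraphs (h)–(n): (h) operates against (c): a current Class 5 Certificate is held. (i) would limit (h) — the qualifying period is 70 days, below the 85 days limit — but (j) sets (i) aside: (j) operates against (i): a current Standing Clearance is held. (k) operates (assessed value is $290,500, meeting the $242,000 threshold), but is set aside by (l): (l) operates against (k): the consultancy is classified under the construction sector. (m) is engaged (a current Provisional Approval is held), but is overridden by (n): (n) operates against (m): a current Annual Notice is held. Exception (c) does not apply.
Exception (d) requires that annual gross revenue is less than $765,000; but annual gross revenue is $783,000, not less than $765,000, so (d) is unavailable.
None of the exceptions is available; § 35.4 applies in full.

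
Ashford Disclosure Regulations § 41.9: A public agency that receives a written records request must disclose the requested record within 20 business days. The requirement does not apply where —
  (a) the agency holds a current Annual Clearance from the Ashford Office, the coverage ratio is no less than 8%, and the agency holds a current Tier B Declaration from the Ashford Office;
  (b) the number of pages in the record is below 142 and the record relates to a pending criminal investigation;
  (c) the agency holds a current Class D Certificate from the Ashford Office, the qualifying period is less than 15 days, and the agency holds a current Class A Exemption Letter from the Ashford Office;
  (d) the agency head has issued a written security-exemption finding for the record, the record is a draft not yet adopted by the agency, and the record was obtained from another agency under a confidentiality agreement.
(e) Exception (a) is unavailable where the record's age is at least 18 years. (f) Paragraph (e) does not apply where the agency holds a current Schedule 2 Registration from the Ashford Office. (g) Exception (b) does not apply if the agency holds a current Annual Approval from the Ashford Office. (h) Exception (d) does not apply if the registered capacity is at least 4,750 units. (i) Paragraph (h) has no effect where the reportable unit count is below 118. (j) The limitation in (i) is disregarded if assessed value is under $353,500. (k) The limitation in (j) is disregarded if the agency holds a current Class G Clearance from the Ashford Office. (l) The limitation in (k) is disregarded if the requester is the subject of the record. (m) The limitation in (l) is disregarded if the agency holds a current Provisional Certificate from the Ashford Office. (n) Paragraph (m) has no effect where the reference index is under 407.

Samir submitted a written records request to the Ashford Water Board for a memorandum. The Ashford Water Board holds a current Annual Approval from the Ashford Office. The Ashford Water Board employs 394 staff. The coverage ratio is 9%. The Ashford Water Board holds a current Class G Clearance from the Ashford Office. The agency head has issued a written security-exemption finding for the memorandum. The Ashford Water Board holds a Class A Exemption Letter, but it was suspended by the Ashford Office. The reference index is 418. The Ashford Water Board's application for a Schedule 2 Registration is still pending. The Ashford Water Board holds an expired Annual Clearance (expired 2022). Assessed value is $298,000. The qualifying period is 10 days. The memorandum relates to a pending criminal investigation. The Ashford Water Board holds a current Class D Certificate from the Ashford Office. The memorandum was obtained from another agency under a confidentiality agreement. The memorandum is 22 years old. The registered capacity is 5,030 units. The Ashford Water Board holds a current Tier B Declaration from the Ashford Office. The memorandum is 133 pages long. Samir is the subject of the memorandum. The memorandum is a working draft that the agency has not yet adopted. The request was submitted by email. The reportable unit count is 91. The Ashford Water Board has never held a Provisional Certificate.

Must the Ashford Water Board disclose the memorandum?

Yes — the Ashford Water Board must disclose the memorandum.

Exception (a) requires that the agency holds a current Annual Clearance from the Ashford Office; but there is no Annual Clearance in force, so (a) is unavailable.
All of (b)'s requirements are met (the number of pages in the record is 133, below the 142 limit; the memorandum relates to a pending investigation). However, paragraph (g) must be considered: (g) applies — a current Annual Approval is held. Exception (b) does not apply.
Exception (c) fails — no current Class A Exemption Letter is held.
All of (d)'s requirements are met (a written security-exemption finding has been issued; the memorandum is an unadopted draft; the memorandum was obtained under a confidentiality agreement). But: (h) operates — the registered capacity is 5,030 units, meeting the 4,750 units threshold. (i) operates (the reportable unit count is 91, below the 118 limit), but is displaced by (j): (j) operates against (i): assessed value is $298,000, under the $353,500 limit. (k) is engaged (a current Class G Clearance is held), but yields to (l): (l) operates against (k): Samir is the subject of the memorandum. (m) does not operate here (the Provisional Certificate is not current), so (l) stands. So (d) is unavailable.
No exception applies. The general rule governs.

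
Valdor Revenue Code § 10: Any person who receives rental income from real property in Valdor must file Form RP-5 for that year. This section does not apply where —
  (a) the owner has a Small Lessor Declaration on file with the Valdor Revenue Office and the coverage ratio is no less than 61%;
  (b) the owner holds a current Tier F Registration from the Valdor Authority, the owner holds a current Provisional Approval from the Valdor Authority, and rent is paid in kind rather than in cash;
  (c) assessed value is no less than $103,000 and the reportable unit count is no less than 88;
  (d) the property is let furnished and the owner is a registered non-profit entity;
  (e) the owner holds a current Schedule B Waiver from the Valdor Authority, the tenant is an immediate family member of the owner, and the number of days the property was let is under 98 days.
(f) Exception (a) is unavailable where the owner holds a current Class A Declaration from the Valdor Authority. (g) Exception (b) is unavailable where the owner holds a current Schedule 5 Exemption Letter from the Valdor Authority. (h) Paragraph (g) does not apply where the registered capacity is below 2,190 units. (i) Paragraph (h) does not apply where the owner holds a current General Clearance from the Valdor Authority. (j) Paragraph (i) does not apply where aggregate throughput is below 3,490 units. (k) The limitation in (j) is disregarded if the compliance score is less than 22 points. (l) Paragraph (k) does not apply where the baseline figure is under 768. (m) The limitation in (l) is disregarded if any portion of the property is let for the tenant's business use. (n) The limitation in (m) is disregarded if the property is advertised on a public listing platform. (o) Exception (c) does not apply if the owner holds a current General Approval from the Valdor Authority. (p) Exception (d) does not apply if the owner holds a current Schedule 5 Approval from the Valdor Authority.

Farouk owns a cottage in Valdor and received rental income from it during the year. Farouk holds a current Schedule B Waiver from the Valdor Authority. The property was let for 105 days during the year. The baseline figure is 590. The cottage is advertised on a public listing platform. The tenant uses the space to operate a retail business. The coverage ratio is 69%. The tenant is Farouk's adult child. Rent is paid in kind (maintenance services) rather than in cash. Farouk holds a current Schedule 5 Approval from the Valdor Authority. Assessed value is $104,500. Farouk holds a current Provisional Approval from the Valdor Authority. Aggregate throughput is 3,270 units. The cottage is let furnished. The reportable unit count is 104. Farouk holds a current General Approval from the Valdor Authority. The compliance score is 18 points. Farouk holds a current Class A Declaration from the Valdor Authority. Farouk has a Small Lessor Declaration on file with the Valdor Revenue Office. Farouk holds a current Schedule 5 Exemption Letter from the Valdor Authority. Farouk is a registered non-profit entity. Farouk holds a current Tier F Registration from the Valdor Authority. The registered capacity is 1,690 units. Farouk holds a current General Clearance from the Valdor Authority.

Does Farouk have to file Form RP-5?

No — exception (b) applies; Farouk is not required to file Form RP-5.

All of (a)'s requirements are met (a Small Lessor Declaration is on file; the coverage ratio is 69%, meeting the 61% threshold). However, paragraph (f) must be considered: (f) applies — a current Class A Declaration is held. So (a) is unavailable.
Exception (b): a current Tier F Registration is held; a current Provisional Approval is held; rent is paid in kind — every condition holds. Under paragraphs (g)–(n): (g) would limit (b) — a current Schedule 5 Exemption Letter is held — but (h) sets (g) aside: (h) operates against (g): the registered capacity is 1,690 units, below the 2,190 units limit. (i) would limit (h) — a current General Clearance is held — but (j) sets (i) aside: (j) operates against (i): aggregate throughput is 3,270 units, below the 3,490 units limit. (k) is engaged (the compliance score is 18 points, less than the 22 points limit), but yields to (l): (l) applies — the baseline figure is 590, under the 768 limit. (m) would limit (l) — the space is let for business use — but (n) sets (m) aside: (n) operates — the property is publicly advertised. (b) remains available.
All of (c)'s requirements are met (assessed value is $104,500, meeting the $103,000 threshold; the reportable unit count is 104, meeting the 88 threshold). Turning to paragraph (o): (o) operates against (c): a current General Approval is held. Exception (c) does not apply.
Exception (d) is satisfied on its face — the property is let furnished; Farouk is a registered non-profit. Turning to paragraph (p): (p) is engaged — a current Schedule 5 Approval is held. So (d) is unavailable.
Exception (e) does not apply: the number of days the property was let is 105 days, not under 98 days.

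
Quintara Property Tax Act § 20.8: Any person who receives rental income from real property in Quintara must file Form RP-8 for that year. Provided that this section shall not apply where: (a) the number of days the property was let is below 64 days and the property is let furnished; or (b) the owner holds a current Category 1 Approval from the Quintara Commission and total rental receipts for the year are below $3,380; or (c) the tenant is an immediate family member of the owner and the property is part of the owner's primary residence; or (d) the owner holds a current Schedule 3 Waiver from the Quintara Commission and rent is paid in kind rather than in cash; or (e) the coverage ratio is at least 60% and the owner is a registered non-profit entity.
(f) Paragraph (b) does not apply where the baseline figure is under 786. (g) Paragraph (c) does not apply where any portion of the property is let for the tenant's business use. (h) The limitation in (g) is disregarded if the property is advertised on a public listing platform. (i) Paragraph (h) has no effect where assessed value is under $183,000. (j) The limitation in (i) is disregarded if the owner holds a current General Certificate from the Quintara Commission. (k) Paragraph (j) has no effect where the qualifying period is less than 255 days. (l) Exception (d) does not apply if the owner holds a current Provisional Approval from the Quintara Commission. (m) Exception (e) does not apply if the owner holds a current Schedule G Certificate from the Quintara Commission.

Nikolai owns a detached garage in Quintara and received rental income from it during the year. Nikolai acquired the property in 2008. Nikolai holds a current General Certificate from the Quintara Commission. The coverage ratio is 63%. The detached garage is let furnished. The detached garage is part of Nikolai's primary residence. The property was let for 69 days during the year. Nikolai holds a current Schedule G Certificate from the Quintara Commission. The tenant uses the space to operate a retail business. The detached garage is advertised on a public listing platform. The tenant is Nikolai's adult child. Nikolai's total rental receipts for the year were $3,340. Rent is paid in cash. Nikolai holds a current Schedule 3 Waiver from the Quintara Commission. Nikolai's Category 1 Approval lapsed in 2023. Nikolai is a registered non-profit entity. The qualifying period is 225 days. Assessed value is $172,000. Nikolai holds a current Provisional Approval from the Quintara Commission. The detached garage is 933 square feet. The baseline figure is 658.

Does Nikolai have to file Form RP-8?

Yes — Nikolai must file Form RP-8.

Exception (a) does not apply: the number of days the property was let is 69 days, not below 64 days.
Exception (b) requires that the owner holds a current Category 1 Approval from the Quintara Commission; but the Category 1 Approval is not current, so (b) is unavailable.
Exception (c) is satisfied on its face — the tenant is an immediate family member; the detached garage is part of the primary residence. But: (g) is triggered — the space is let for business use. (h) would limit (g) — the property is publicly advertised — but (i) sets (h) aside: (i) is triggered — assessed value is $172,000, under the $183,000 limit. (j) would limit (i) — a current General Certificate is held — but (k) sets (j) aside: (k) operates — the qualifying period is 225 days, less than the 255 days limit. Exception (c) does not apply.
Exception (d) fails — rent is paid in cash.
All of (e)'s requirements are met (the coverage ratio is 63%, meeting the 60% threshold; Nikolai is a registered non-profit). Turning to paragraph (m): (m) operates — a current Schedule G Certificate is held. So (e) is unavailable.
Every exception is unavailable, so the rule governs.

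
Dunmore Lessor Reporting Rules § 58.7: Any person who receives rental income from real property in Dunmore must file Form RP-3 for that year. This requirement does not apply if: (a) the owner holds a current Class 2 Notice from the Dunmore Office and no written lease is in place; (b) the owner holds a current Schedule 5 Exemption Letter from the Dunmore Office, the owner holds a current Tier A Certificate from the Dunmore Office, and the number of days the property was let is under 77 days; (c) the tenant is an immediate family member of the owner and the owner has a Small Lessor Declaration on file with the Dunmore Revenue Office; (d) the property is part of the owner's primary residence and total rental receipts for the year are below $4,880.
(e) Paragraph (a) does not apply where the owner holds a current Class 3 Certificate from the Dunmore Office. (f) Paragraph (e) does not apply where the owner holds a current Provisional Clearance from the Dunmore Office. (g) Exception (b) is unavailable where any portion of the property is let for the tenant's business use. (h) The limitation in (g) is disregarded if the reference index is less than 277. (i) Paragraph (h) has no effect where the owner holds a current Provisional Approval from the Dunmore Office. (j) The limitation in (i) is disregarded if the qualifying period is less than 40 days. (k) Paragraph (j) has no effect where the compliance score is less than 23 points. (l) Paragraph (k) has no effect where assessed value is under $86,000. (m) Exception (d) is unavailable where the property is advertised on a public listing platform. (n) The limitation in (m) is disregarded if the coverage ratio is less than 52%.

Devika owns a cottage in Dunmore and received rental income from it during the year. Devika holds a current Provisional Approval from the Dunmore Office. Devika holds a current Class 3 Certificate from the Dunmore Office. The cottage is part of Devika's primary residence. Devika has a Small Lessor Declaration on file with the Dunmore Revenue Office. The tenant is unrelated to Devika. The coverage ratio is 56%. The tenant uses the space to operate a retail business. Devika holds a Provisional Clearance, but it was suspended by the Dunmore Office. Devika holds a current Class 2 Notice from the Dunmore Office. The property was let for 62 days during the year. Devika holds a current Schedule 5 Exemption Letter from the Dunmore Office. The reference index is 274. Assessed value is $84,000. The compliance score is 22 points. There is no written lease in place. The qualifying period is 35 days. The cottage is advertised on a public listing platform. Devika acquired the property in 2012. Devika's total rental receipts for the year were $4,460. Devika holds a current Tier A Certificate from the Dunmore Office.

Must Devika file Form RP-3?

All of (a)'s requirements are met (a current Class 2 Notice is held; there is no written lease). But applying paragraphs (e)–(f): (e) operates against (a): a current Class 3 Certificate is held. (f) is not engaged (no current Provisional Clearance is held), so (e) stands. So (a) is unavailable.
Exception (b): a current Schedule 5 Exemption Letter is held; a current Tier A Certificate is held; the number of days the property was let is 62 days, under the 77 days limit — every condition holds. As to paragraphs (g)–(l): (g) would limit (b) — the space is let for business use — but (h) sets (g) aside: (h) operates against (g): the reference index is 274, less than the 277 limit. (i) would limit (h) — a current Provisional Approval is held — but (j) sets (i) aside: (j) operates against (i): the qualifying period is 35 days, less than the 40 days limit. (k) operates (the compliance score is 22 points, less than the 23 points limit), but is set aside by (l): (l) operates against (k): assessed value is $84,000, under the $86,000 limit. (b) remains available.
Exception (c) does not apply: the tenant is unrelated to the owner.
Exception (d) is satisfied on its face — the cottage is part of the primary residence; total rental receipts for the year are $4,460, below the $4,880 limit. Turning to paragraphs (m)–(n): (m) is engaged — the property is publicly advertised. (n), which would lift (m), is inapplicable — the coverage ratio is 56%, not less than 52%. Exception (d) does not apply.

No — exception (b) applies; Devika is not required to file Form RP-3.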